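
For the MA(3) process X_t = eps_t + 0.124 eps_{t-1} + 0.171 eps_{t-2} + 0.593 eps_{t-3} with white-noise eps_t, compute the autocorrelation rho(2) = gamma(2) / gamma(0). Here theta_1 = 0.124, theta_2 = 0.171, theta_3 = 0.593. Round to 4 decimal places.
\rho(2) = 0.1751

For an MA(q) process with theta_0 = 1, the autocovariance is
  gamma(k) = sigma^2 * sum_{i=0..q-k} theta_i * theta_{i+k},
and rho(k) = gamma(k) / gamma(0). Sigma^2 cancels.
  numerator   = (1)*(0.171) + (0.124)*(0.593) = 0.244532.
  denominator = (1)^2 + (0.124)^2 + (0.171)^2 + (0.593)^2 = 1.396266.
  rho(2) = 0.244532 / 1.396266 = 0.1751.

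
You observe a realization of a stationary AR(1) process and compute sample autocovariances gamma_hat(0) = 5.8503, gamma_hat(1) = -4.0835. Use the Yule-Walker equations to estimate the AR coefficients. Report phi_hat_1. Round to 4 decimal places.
\hat\phi_{1} = -0.6980

The Yule-Walker equations for an AR(p) process read, in matrix form,
  Gamma_p phi = r_p,   with   (Gamma_p)_{ij} = gamma(|i - j|),
                       (r_p)_i = gamma(i),   i,j = 1..p.
Substitute the sample gammas (Toeplitz matrix and right-hand side of size 1):
  Gamma_p = [[5.8503]]
  r_p     = [-4.0835]
With p = 1 this is the single equation gamma(0) phi_1 = gamma(1):
  phi_hat_1 = gamma(1) / gamma(0) = -4.0835 / 5.8503 = -0.6980.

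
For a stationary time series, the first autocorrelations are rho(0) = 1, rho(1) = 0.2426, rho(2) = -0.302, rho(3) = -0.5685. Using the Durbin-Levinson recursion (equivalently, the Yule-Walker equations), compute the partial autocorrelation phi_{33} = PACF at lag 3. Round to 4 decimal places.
\phi_{33} = -0.4660

The PACF at lag k is phi_{kk}, the last component of the solution
to the Yule-Walker system G_k phi = r_k where
  (G_k)_{ij} = rho(|i - j|), (r_k)_i = rho(i), i,j = 1..k.
Equivalently, Durbin-Levinson gives phi_{kk} iteratively:
  phi_{11} = rho(1)
  phi_{kk} = [rho(k) - sum_{j=1..k-1} phi_{k-1,j} rho(k-j)]
            / [1 - sum_{j=1..k-1} phi_{k-1,j} rho(j)],
  phi_{k,j} = phi_{k-1,j} - phi_{kk} phi_{k-1,k-j},  j = 1..k-1.
Step k = 1:
  phi_11 = rho(1) = 0.2426.
Step k = 2:
  phi_22 = [rho(2) - phi_11 rho(1)] / [1 - phi_11 rho(1)] = [-0.302 - (0.2426)(0.2426)] / [1 - (0.2426)(0.2426)]
         = -0.36085476 / 0.94114524 = -0.383421.
  Update: phi_21 = phi_11 - phi_22 phi_11 = 0.2426 - (-0.383421)(0.2426) = 0.335618.
Step k = 3:
  phi_33 = [rho(3) - phi_21 rho(2) - phi_22 rho(1)] / [1 - phi_21 rho(1) - phi_22 rho(2)]
    numerator   = -0.5685 - (0.335618)(-0.302) - (-0.383421)(0.2426) = -0.37412548
    denominator = 1 - (0.335618)(0.2426) - (-0.383421)(-0.302) = 0.80278598
  phi_33 = -0.37412548 / 0.80278598 = -0.466.
Therefore phi_{33} = -0.4660.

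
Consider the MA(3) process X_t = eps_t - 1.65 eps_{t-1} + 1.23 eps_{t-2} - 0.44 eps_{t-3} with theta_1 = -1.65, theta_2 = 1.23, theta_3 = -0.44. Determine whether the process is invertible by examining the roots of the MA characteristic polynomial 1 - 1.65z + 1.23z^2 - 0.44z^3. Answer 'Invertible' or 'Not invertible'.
\text{Invertible}

The MA(q) characteristic polynomial is P(z) = 1 - 1.65z + 1.23z^2 - 0.44z^3.
Invertibility requires all roots to lie outside the unit circle, i.e. |z| > 1 for every root.
Degree 3: look for a simple real root z0 first, then factor out (1 - z/z0) and solve the remaining quadratic.
Testing z0 = 1.25: P(1.25) = 1 + (-1.65)(1.25) + (1.23)(1.25)^2 + (-0.44)(1.25)^3
  = 1 + (-2.0625) + (1.921875) + (-0.859375) = 0.  So z_0 = 1.25 is a root, |z_0| = 1.25.
Divide out the factor (1 - 0.8 z) = (1 - z/z0) (since 1/z0 = 0.8):
  P(z) = (1 - 0.8 z)(1 + (-0.85) z + (0.55) z^2)
  [check: z-coef -0.85 - (0.8) = -1.65; z^2-coef 0.55 - (0.8)(-0.85) = 1.23; z^3-coef -(0.8)(0.55) = -0.44.]
Remaining roots from the quadratic factor 1 + (-0.85) z + (0.55) z^2:
  Set 1 + (-0.85) z + (0.55) z^2 = 0, i.e. a z^2 + b z + c = 0 with a = 0.55, b = -0.85, c = 1.
  Discriminant D = b^2 - 4ac = (-0.85)^2 - 4*(0.55)*1 = 0.7225 - (2.2) = -1.4775.
  D < 0, so the roots are the complex-conjugate pair z = (-b +/- i sqrt(-D)) / (2a) = 0.7727 +/- 1.105i.
  For a conjugate pair |z|^2 = z * conj(z) = (product of roots) = c/a = 1/(0.55) = 1.818182, so |z| = sqrt(1.818182) = 1.3484 for both roots.
Moduli of all roots: 1.2500, 1.3484, 1.3484.
All moduli strictly greater than 1? Yes.
Verdict: Invertible.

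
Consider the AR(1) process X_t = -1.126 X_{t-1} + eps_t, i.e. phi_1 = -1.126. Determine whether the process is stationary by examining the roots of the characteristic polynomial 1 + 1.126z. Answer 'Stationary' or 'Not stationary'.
\text{Not stationary}

The AR(p) characteristic polynomial is P(z) = 1 + 1.126z.
Stationarity requires all roots to lie outside the unit circle, i.e. |z| > 1 for every root.
This is linear in z: 1 + (1.126) z = 0  =>  z = -1/(1.126) = -0.888099,  |z| = 0.888099.
Moduli of all roots: 0.8881.
All moduli strictly greater than 1? No.
Verdict: Not stationary.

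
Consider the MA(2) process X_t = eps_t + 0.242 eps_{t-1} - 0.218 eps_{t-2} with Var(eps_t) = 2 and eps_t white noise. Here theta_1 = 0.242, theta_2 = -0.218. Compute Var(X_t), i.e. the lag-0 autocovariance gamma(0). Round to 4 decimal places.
\gamma(0) = 2.2122

For an MA(q) process X_t = eps_t + sum_i theta_i eps_{t-i} with
Var(eps_t) = sigma^2, the variance is
  gamma(0) = sigma^2 * (1 + sum_i theta_i^2).
  sum_i theta_i^2 = (0.242)^2 + (-0.218)^2 = 0.058564 + 0.047524 = 0.106088.
  gamma(0) = 2 * (1 + 0.106088) = 2 * 1.106088 = 2.212176, which rounds to 2.2122.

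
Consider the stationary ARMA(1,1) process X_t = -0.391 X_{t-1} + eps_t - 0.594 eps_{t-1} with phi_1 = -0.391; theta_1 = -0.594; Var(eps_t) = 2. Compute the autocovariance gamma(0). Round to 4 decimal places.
\gamma(0) = 4.2906

Multiply the model equation by X_{t-k} and take expectations. With theta_0 = psi_0 = 1 and psi_j the MA(infinity) weights, this gives
  gamma(k) - sum_i phi_i gamma(k-i) = c_k,
  c_k = sigma^2 * sum_{j=k..q} theta_j psi_{j-k}   (c_k = 0 for k > q),
using gamma(-m) = gamma(m).
psi-weights needed (psi_j = theta_j + sum_i phi_i psi_{j-i}):
  psi_1 = theta_1 + phi_1 = -0.594 + (-0.391) = -0.985
Right-hand sides:
  c_0 = sigma^2 (1 + theta_1 psi_1) = 2 * (1 + (-0.594)(-0.985)) = 2 * 1.58509 = 3.17018
  c_1 = sigma^2 theta_1 = 2 * (-0.594) = -1.188
  c_2 = 0
Equations for k = 0 and k = 1 (AR order 1):
  gamma(0) = phi_1 gamma(1) + c_0
  gamma(1) = phi_1 gamma(0) + c_1
Substituting the second into the first: gamma(0) (1 - phi_1^2) = c_0 + phi_1 c_1, so
  gamma(0) = (c_0 + phi_1 c_1) / (1 - phi_1^2) = (3.17018 + (-0.391)(-1.188)) / (1 - (-0.391)^2) = 3.634688 / 0.847119 = 4.290646.
Therefore gamma(0) = 4.2906 (to 4 decimal places).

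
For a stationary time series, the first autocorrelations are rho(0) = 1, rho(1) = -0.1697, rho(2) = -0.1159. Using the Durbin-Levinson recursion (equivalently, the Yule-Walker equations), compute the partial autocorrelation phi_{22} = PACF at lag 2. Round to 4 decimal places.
\phi_{22} = -0.1490

The PACF at lag k is phi_{kk}, the last component of the solution
to the Yule-Walker system G_k phi = r_k where
  (G_k)_{ij} = rho(|i - j|), (r_k)_i = rho(i), i,j = 1..k.
Equivalently, Durbin-Levinson gives phi_{kk} iteratively:
  phi_{11} = rho(1)
  phi_{kk} = [rho(k) - sum_{j=1..k-1} phi_{k-1,j} rho(k-j)]
            / [1 - sum_{j=1..k-1} phi_{k-1,j} rho(j)],
  phi_{k,j} = phi_{k-1,j} - phi_{kk} phi_{k-1,k-j},  j = 1..k-1.
Step k = 1:
  phi_11 = rho(1) = -0.1697.
Step k = 2:
  phi_22 = [rho(2) - phi_11 rho(1)] / [1 - phi_11 rho(1)] = [-0.1159 - (-0.1697)(-0.1697)] / [1 - (-0.1697)(-0.1697)]
         = -0.14469809 / 0.97120191 = -0.149.
Therefore phi_{22} = -0.1490.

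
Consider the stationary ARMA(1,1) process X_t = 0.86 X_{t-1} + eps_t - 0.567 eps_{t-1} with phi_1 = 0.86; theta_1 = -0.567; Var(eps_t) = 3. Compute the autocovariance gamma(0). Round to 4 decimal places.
\gamma(0) = 3.9890

Multiply the model equation by X_{t-k} and take expectations. With theta_0 = psi_0 = 1 and psi_j the MA(infinity) weights, this gives
  gamma(k) - sum_i phi_i gamma(k-i) = c_k,
  c_k = sigma^2 * sum_{j=k..q} theta_j psi_{j-k}   (c_k = 0 for k > q),
using gamma(-m) = gamma(m).
psi-weights needed (psi_j = theta_j + sum_i phi_i psi_{j-i}):
  psi_1 = theta_1 + phi_1 = -0.567 + (0.86) = 0.293
Right-hand sides:
  c_0 = sigma^2 (1 + theta_1 psi_1) = 3 * (1 + (-0.567)(0.293)) = 3 * 0.833869 = 2.501607
  c_1 = sigma^2 theta_1 = 3 * (-0.567) = -1.701
  c_2 = 0
Equations for k = 0 and k = 1 (AR order 1):
  gamma(0) = phi_1 gamma(1) + c_0
  gamma(1) = phi_1 gamma(0) + c_1
Substituting the second into the first: gamma(0) (1 - phi_1^2) = c_0 + phi_1 c_1, so
  gamma(0) = (c_0 + phi_1 c_1) / (1 - phi_1^2) = (2.501607 + (0.86)(-1.701)) / (1 - (0.86)^2) = 1.038747 / 0.2604 = 3.989044.
Therefore gamma(0) = 3.9890 (to 4 decimal places).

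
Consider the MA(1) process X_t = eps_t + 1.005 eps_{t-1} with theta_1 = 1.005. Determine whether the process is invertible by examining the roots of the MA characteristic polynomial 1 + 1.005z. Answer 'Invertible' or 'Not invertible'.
\text{Not invertible}

The MA(q) characteristic polynomial is P(z) = 1 + 1.005z.
Invertibility requires all roots to lie outside the unit circle, i.e. |z| > 1 for every root.
This is linear in z: 1 + (1.005) z = 0  =>  z = -1/(1.005) = -0.995025,  |z| = 0.995025.
Moduli of all roots: 0.9950.
All moduli strictly greater than 1? No.
Verdict: Not invertible.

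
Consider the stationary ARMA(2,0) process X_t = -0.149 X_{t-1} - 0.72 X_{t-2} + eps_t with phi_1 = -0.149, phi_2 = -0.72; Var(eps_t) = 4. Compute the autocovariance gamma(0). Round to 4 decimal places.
\gamma(0) = 8.3684

Multiply the model equation by X_{t-k} and take expectations. With theta_0 = psi_0 = 1 and psi_j the MA(infinity) weights, this gives
  gamma(k) - sum_i phi_i gamma(k-i) = c_k,
  c_k = sigma^2 * sum_{j=k..q} theta_j psi_{j-k}   (c_k = 0 for k > q),
using gamma(-m) = gamma(m).
Pure AR (q = 0): c_0 = sigma^2 = 4, c_k = 0 for k >= 1.
Equations for k = 0, 1, 2 (AR order 2, c_2 = 0):
  (E0) gamma(0) = phi_1 gamma(1) + phi_2 gamma(2) + c_0
  (E1) gamma(1) = phi_1 gamma(0) + phi_2 gamma(1) + c_1
  (E2) gamma(2) = phi_1 gamma(1) + phi_2 gamma(0)
From (E1): gamma(1) = A gamma(0) + B with
  A = phi_1 / (1 - phi_2) = -0.149 / 1.72 = -0.086628,   B = c_1 / (1 - phi_2) = 0 / 1.72 = 0.
Insert (E2) into (E0): gamma(0) (1 - phi_2^2) = phi_1 (1 + phi_2) gamma(1) + c_0.
  phi_1 (1 + phi_2) = (-0.149)(0.28) = -0.04172,   1 - phi_2^2 = 0.4816.
Replace gamma(1) by A gamma(0) + B and collect gamma(0):
  gamma(0) [0.4816 - (-0.04172)(-0.086628)] = c_0 = 4
  gamma(0) * 0.477986 = 4
  gamma(0) = 4 / 0.477986 = 8.368448.
Therefore gamma(0) = 8.3684 (to 4 decimal places).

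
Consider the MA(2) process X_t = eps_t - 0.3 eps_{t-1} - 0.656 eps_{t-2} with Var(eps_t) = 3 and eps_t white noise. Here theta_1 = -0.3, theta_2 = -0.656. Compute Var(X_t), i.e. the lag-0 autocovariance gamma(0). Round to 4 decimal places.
\gamma(0) = 4.5610

For an MA(q) process X_t = eps_t + sum_i theta_i eps_{t-i} with
Var(eps_t) = sigma^2, the variance is
  gamma(0) = sigma^2 * (1 + sum_i theta_i^2).
  sum_i theta_i^2 = (-0.3)^2 + (-0.656)^2 = 0.09 + 0.430336 = 0.520336.
  gamma(0) = 3 * (1 + 0.520336) = 3 * 1.520336 = 4.561008, which rounds to 4.5610.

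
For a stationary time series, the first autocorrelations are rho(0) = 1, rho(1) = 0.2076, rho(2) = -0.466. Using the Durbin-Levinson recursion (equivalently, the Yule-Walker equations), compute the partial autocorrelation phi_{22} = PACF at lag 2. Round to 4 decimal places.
\phi_{22} = -0.5320

The PACF at lag k is phi_{kk}, the last component of the solution
to the Yule-Walker system G_k phi = r_k where
  (G_k)_{ij} = rho(|i - j|), (r_k)_i = rho(i), i,j = 1..k.
Equivalently, Durbin-Levinson gives phi_{kk} iteratively:
  phi_{11} = rho(1)
  phi_{kk} = [rho(k) - sum_{j=1..k-1} phi_{k-1,j} rho(k-j)]
            / [1 - sum_{j=1..k-1} phi_{k-1,j} rho(j)],
  phi_{k,j} = phi_{k-1,j} - phi_{kk} phi_{k-1,k-j},  j = 1..k-1.
Step k = 1:
  phi_11 = rho(1) = 0.2076.
Step k = 2:
  phi_22 = [rho(2) - phi_11 rho(1)] / [1 - phi_11 rho(1)] = [-0.466 - (0.2076)(0.2076)] / [1 - (0.2076)(0.2076)]
         = -0.50909776 / 0.95690224 = -0.532.
Therefore phi_{22} = -0.5320.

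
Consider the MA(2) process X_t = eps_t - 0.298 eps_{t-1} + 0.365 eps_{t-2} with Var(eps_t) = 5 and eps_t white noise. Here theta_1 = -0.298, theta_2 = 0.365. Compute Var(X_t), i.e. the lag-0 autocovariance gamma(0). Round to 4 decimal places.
\gamma(0) = 6.1101

For an MA(q) process X_t = eps_t + sum_i theta_i eps_{t-i} with
Var(eps_t) = sigma^2, the variance is
  gamma(0) = sigma^2 * (1 + sum_i theta_i^2).
  sum_i theta_i^2 = (-0.298)^2 + (0.365)^2 = 0.088804 + 0.133225 = 0.222029.
  gamma(0) = 5 * (1 + 0.222029) = 5 * 1.222029 = 6.110145, which rounds to 6.1101.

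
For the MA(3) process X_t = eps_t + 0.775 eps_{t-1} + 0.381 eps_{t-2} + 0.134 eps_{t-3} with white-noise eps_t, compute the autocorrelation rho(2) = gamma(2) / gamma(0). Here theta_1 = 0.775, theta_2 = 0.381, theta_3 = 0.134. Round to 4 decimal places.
\rho(2) = 0.2749

For an MA(q) process with theta_0 = 1, the autocovariance is
  gamma(k) = sigma^2 * sum_{i=0..q-k} theta_i * theta_{i+k},
and rho(k) = gamma(k) / gamma(0). Sigma^2 cancels.
  numerator   = (1)*(0.381) + (0.775)*(0.134) = 0.48485.
  denominator = (1)^2 + (0.775)^2 + (0.381)^2 + (0.134)^2 = 1.763742.
  rho(2) = 0.48485 / 1.763742 = 0.2749.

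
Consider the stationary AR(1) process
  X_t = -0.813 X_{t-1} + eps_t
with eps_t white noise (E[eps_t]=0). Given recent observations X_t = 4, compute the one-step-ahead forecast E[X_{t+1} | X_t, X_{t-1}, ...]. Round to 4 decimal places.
E[X_{t+1} \mid \mathcal F_t] = -3.2520

For an AR(p) model X_t = c + sum_i phi_i X_{t-i} + eps_t, the
one-step-ahead conditional mean is
  E[X_{t+1} | X_t, ...] = c + sum_i phi_i X_{t+1-i}.
Substitute known values:
  E[X_{t+1} | ...] = (-0.813) * (4)
                   = -3.2520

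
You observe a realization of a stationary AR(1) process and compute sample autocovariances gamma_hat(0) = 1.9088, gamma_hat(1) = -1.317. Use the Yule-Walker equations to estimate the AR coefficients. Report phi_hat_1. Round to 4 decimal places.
\hat\phi_{1} = -0.6900

The Yule-Walker equations for an AR(p) process read, in matrix form,
  Gamma_p phi = r_p,   with   (Gamma_p)_{ij} = gamma(|i - j|),
                       (r_p)_i = gamma(i),   i,j = 1..p.
Substitute the sample gammas (Toeplitz matrix and right-hand side of size 1):
  Gamma_p = [[1.9088]]
  r_p     = [-1.317]
With p = 1 this is the single equation gamma(0) phi_1 = gamma(1):
  phi_hat_1 = gamma(1) / gamma(0) = -1.317 / 1.9088 = -0.6900.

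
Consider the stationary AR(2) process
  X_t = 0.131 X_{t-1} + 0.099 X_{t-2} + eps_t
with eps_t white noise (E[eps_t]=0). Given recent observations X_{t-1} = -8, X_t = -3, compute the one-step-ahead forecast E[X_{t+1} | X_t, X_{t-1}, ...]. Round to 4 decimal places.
E[X_{t+1} \mid \mathcal F_t] = -1.1850

For an AR(p) model X_t = c + sum_i phi_i X_{t-i} + eps_t, the
one-step-ahead conditional mean is
  E[X_{t+1} | X_t, ...] = c + sum_i phi_i X_{t+1-i}.
Substitute known values:
  E[X_{t+1} | ...] = (0.131) * (-3) + (0.099) * (-8)
                   = -1.1850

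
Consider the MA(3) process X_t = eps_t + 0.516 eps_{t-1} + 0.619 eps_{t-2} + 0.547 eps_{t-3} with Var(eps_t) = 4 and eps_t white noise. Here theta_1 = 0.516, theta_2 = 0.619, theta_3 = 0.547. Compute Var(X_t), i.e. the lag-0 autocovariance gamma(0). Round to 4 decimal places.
\gamma(0) = 7.7945

For an MA(q) process X_t = eps_t + sum_i theta_i eps_{t-i} with
Var(eps_t) = sigma^2, the variance is
  gamma(0) = sigma^2 * (1 + sum_i theta_i^2).
  sum_i theta_i^2 = (0.516)^2 + (0.619)^2 + (0.547)^2 = 0.266256 + 0.383161 + 0.299209 = 0.948626.
  gamma(0) = 4 * (1 + 0.948626) = 4 * 1.948626 = 7.794504, which rounds to 7.7945.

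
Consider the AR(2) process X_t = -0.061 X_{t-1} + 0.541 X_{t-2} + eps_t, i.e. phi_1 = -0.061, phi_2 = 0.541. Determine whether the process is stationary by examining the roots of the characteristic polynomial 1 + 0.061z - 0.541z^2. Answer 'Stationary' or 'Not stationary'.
\text{Stationary}

The AR(p) characteristic polynomial is P(z) = 1 + 0.061z - 0.541z^2.
Stationarity requires all roots to lie outside the unit circle, i.e. |z| > 1 for every root.
Set 1 + (0.061) z + (-0.541) z^2 = 0, i.e. a z^2 + b z + c = 0 with a = -0.541, b = 0.061, c = 1.
Discriminant D = b^2 - 4ac = (0.061)^2 - 4*(-0.541)*1 = 0.003721 - (-2.164) = 2.167721.
D >= 0, so the roots are real: z = (-b +/- sqrt(D)) / (2a) = (-0.061 +/- 1.472318) / (-1.082).
  z_1 = (-0.061 + 1.472318) / (-1.082) = -1.3044,   |z_1| = 1.3044.
  z_2 = (-0.061 - 1.472318) / (-1.082) = 1.4171,   |z_2| = 1.4171.
Moduli of all roots: 1.3044, 1.4171.
All moduli strictly greater than 1? Yes.
Verdict: Stationary.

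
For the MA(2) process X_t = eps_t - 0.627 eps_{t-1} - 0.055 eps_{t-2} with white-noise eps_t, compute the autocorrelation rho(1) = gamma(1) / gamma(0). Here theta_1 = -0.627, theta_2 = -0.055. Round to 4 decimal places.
\rho(1) = -0.4244

For an MA(q) process with theta_0 = 1, the autocovariance is
  gamma(k) = sigma^2 * sum_{i=0..q-k} theta_i * theta_{i+k},
and rho(k) = gamma(k) / gamma(0). Sigma^2 cancels.
  numerator   = (1)*(-0.627) + (-0.627)*(-0.055) = -0.592515.
  denominator = (1)^2 + (-0.627)^2 + (-0.055)^2 = 1.396154.
  rho(1) = -0.592515 / 1.396154 = -0.4244.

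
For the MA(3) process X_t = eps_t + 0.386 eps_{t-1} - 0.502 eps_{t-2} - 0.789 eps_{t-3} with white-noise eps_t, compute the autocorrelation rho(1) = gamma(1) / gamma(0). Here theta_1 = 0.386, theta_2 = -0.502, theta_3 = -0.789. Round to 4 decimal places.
\rho(1) = 0.2907

For an MA(q) process with theta_0 = 1, the autocovariance is
  gamma(k) = sigma^2 * sum_{i=0..q-k} theta_i * theta_{i+k},
and rho(k) = gamma(k) / gamma(0). Sigma^2 cancels.
  numerator   = (1)*(0.386) + (0.386)*(-0.502) + (-0.502)*(-0.789) = 0.588306.
  denominator = (1)^2 + (0.386)^2 + (-0.502)^2 + (-0.789)^2 = 2.023521.
  rho(1) = 0.588306 / 2.023521 = 0.2907.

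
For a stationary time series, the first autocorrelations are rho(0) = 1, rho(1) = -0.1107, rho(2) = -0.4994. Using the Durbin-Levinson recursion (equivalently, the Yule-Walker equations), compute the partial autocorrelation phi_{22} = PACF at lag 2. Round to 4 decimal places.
\phi_{22} = -0.5180

The PACF at lag k is phi_{kk}, the last component of the solution
to the Yule-Walker system G_k phi = r_k where
  (G_k)_{ij} = rho(|i - j|), (r_k)_i = rho(i), i,j = 1..k.
Equivalently, Durbin-Levinson gives phi_{kk} iteratively:
  phi_{11} = rho(1)
  phi_{kk} = [rho(k) - sum_{j=1..k-1} phi_{k-1,j} rho(k-j)]
            / [1 - sum_{j=1..k-1} phi_{k-1,j} rho(j)],
  phi_{k,j} = phi_{k-1,j} - phi_{kk} phi_{k-1,k-j},  j = 1..k-1.
Step k = 1:
  phi_11 = rho(1) = -0.1107.
Step k = 2:
  phi_22 = [rho(2) - phi_11 rho(1)] / [1 - phi_11 rho(1)] = [-0.4994 - (-0.1107)(-0.1107)] / [1 - (-0.1107)(-0.1107)]
         = -0.51165449 / 0.98774551 = -0.518.
Therefore phi_{22} = -0.5180.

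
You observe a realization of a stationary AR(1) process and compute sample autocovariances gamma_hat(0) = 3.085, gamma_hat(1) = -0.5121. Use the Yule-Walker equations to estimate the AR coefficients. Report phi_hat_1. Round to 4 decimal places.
\hat\phi_{1} = -0.1660

The Yule-Walker equations for an AR(p) process read, in matrix form,
  Gamma_p phi = r_p,   with   (Gamma_p)_{ij} = gamma(|i - j|),
                       (r_p)_i = gamma(i),   i,j = 1..p.
Substitute the sample gammas (Toeplitz matrix and right-hand side of size 1):
  Gamma_p = [[3.085]]
  r_p     = [-0.5121]
With p = 1 this is the single equation gamma(0) phi_1 = gamma(1):
  phi_hat_1 = gamma(1) / gamma(0) = -0.5121 / 3.085 = -0.1660.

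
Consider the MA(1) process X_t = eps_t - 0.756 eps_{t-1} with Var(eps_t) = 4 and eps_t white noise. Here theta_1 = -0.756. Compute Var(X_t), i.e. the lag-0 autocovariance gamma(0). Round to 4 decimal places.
\gamma(0) = 6.2861

For an MA(q) process X_t = eps_t + sum_i theta_i eps_{t-i} with
Var(eps_t) = sigma^2, the variance is
  gamma(0) = sigma^2 * (1 + sum_i theta_i^2).
  sum_i theta_i^2 = (-0.756)^2 = 0.571536.
  gamma(0) = 4 * (1 + 0.571536) = 4 * 1.571536 = 6.286144, which rounds to 6.2861.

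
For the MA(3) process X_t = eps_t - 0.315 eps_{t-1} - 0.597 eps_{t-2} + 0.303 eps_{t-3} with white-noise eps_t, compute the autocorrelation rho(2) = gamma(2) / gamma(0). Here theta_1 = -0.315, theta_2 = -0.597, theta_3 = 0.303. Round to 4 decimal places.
\rho(2) = -0.4475

For an MA(q) process with theta_0 = 1, the autocovariance is
  gamma(k) = sigma^2 * sum_{i=0..q-k} theta_i * theta_{i+k},
and rho(k) = gamma(k) / gamma(0). Sigma^2 cancels.
  numerator   = (1)*(-0.597) + (-0.315)*(0.303) = -0.692445.
  denominator = (1)^2 + (-0.315)^2 + (-0.597)^2 + (0.303)^2 = 1.547443.
  rho(2) = -0.692445 / 1.547443 = -0.4475.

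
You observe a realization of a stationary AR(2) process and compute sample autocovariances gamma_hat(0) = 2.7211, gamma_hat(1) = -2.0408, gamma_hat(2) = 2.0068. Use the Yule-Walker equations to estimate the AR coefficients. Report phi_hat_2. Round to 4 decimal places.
\hat\phi_{2} = 0.4000

The Yule-Walker equations for an AR(p) process read, in matrix form,
  Gamma_p phi = r_p,   with   (Gamma_p)_{ij} = gamma(|i - j|),
                       (r_p)_i = gamma(i),   i,j = 1..p.
Substitute the sample gammas (Toeplitz matrix and right-hand side of size 2):
  Gamma_p = [[2.7211, -2.0408], [-2.0408, 2.7211]]
  r_p     = [-2.0408, 2.0068]
Written out:
  2.7211 phi_1 - 2.0408 phi_2 = -2.0408
  -2.0408 phi_1 + 2.7211 phi_2 = 2.0068
Solve by Cramer's rule:
  det = gamma(0)^2 - gamma(1)^2 = (2.7211)^2 - (-2.0408)^2 = 7.40438521 - 4.16486464 = 3.23952057
  phi_hat_1 = [gamma(1) gamma(0) - gamma(1) gamma(2)] / det = [(-2.0408)(2.7211) - (-2.0408)(2.0068)] / 3.23952057 = -1.45774344 / 3.23952057 = -0.45
  phi_hat_2 = [gamma(0) gamma(2) - gamma(1)^2] / det = [(2.7211)(2.0068) - (-2.0408)^2] / 3.23952057 = 1.29583884 / 3.23952057 = 0.4
So phi_hat = [-0.4500, 0.4000].
Therefore phi_hat_2 = 0.4000.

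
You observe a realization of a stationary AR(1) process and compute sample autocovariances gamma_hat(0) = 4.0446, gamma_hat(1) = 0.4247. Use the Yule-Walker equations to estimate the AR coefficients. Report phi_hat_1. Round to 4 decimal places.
\hat\phi_{1} = 0.1050

The Yule-Walker equations for an AR(p) process read, in matrix form,
  Gamma_p phi = r_p,   with   (Gamma_p)_{ij} = gamma(|i - j|),
                       (r_p)_i = gamma(i),   i,j = 1..p.
Substitute the sample gammas (Toeplitz matrix and right-hand side of size 1):
  Gamma_p = [[4.0446]]
  r_p     = [0.4247]
With p = 1 this is the single equation gamma(0) phi_1 = gamma(1):
  phi_hat_1 = gamma(1) / gamma(0) = 0.4247 / 4.0446 = 0.1050.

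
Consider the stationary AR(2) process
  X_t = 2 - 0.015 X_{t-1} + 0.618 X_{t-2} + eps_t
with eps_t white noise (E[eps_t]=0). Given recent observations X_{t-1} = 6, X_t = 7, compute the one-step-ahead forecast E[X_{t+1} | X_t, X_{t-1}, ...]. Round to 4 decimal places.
E[X_{t+1} \mid \mathcal F_t] = 5.6030

For an AR(p) model X_t = c + sum_i phi_i X_{t-i} + eps_t, the
one-step-ahead conditional mean is
  E[X_{t+1} | X_t, ...] = c + sum_i phi_i X_{t+1-i}.
Substitute known values:
  E[X_{t+1} | ...] = 2 + (-0.015) * (7) + (0.618) * (6)
                   = 5.6030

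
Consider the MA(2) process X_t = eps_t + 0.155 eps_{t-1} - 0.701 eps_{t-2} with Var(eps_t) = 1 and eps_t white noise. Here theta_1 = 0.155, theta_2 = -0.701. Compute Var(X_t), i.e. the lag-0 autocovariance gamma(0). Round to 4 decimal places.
\gamma(0) = 1.5154

For an MA(q) process X_t = eps_t + sum_i theta_i eps_{t-i} with
Var(eps_t) = sigma^2, the variance is
  gamma(0) = sigma^2 * (1 + sum_i theta_i^2).
  sum_i theta_i^2 = (0.155)^2 + (-0.701)^2 = 0.024025 + 0.491401 = 0.515426.
  gamma(0) = 1 * (1 + 0.515426) = 1 * 1.515426 = 1.515426, which rounds to 1.5154.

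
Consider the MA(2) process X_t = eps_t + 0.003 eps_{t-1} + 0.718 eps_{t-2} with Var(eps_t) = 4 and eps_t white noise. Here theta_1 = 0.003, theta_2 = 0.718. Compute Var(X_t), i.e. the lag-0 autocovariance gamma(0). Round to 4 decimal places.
\gamma(0) = 6.0621

For an MA(q) process X_t = eps_t + sum_i theta_i eps_{t-i} with
Var(eps_t) = sigma^2, the variance is
  gamma(0) = sigma^2 * (1 + sum_i theta_i^2).
  sum_i theta_i^2 = (0.003)^2 + (0.718)^2 = 0.000009 + 0.515524 = 0.515533.
  gamma(0) = 4 * (1 + 0.515533) = 4 * 1.515533 = 6.062132, which rounds to 6.0621.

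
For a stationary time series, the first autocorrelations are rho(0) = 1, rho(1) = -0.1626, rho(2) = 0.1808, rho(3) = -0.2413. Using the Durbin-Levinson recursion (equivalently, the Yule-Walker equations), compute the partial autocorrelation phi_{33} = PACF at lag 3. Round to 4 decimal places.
\phi_{33} = -0.2010

The PACF at lag k is phi_{kk}, the last component of the solution
to the Yule-Walker system G_k phi = r_k where
  (G_k)_{ij} = rho(|i - j|), (r_k)_i = rho(i), i,j = 1..k.
Equivalently, Durbin-Levinson gives phi_{kk} iteratively:
  phi_{11} = rho(1)
  phi_{kk} = [rho(k) - sum_{j=1..k-1} phi_{k-1,j} rho(k-j)]
            / [1 - sum_{j=1..k-1} phi_{k-1,j} rho(j)],
  phi_{k,j} = phi_{k-1,j} - phi_{kk} phi_{k-1,k-j},  j = 1..k-1.
Step k = 1:
  phi_11 = rho(1) = -0.1626.
Step k = 2:
  phi_22 = [rho(2) - phi_11 rho(1)] / [1 - phi_11 rho(1)] = [0.1808 - (-0.1626)(-0.1626)] / [1 - (-0.1626)(-0.1626)]
         = 0.15436124 / 0.97356124 = 0.158553.
  Update: phi_21 = phi_11 - phi_22 phi_11 = -0.1626 - (0.158553)(-0.1626) = -0.136819.
Step k = 3:
  phi_33 = [rho(3) - phi_21 rho(2) - phi_22 rho(1)] / [1 - phi_21 rho(1) - phi_22 rho(2)]
    numerator   = -0.2413 - (-0.136819)(0.1808) - (0.158553)(-0.1626) = -0.19078233
    denominator = 1 - (-0.136819)(-0.1626) - (0.158553)(0.1808) = 0.94908677
  phi_33 = -0.19078233 / 0.94908677 = -0.201.
Therefore phi_{33} = -0.2010.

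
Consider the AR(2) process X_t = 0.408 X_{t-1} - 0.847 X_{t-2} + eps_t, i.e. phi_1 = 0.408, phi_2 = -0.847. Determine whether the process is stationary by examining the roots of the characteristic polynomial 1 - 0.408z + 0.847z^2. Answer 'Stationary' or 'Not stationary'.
\text{Stationary}

The AR(p) characteristic polynomial is P(z) = 1 - 0.408z + 0.847z^2.
Stationarity requires all roots to lie outside the unit circle, i.e. |z| > 1 for every root.
Set 1 + (-0.408) z + (0.847) z^2 = 0, i.e. a z^2 + b z + c = 0 with a = 0.847, b = -0.408, c = 1.
Discriminant D = b^2 - 4ac = (-0.408)^2 - 4*(0.847)*1 = 0.166464 - (3.388) = -3.221536.
D < 0, so the roots are the complex-conjugate pair z = (-b +/- i sqrt(-D)) / (2a) = 0.2409 +/- 1.0595i.
For a conjugate pair |z|^2 = z * conj(z) = (product of roots) = c/a = 1/(0.847) = 1.180638, so |z| = sqrt(1.180638) = 1.0866 for both roots.
Moduli of all roots: 1.0866, 1.0866.
All moduli strictly greater than 1? Yes.
Verdict: Stationary.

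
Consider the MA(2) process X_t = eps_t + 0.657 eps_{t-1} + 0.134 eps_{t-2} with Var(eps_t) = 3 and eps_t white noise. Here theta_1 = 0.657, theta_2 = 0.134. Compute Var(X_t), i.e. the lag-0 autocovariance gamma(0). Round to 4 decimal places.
\gamma(0) = 4.3488

For an MA(q) process X_t = eps_t + sum_i theta_i eps_{t-i} with
Var(eps_t) = sigma^2, the variance is
  gamma(0) = sigma^2 * (1 + sum_i theta_i^2).
  sum_i theta_i^2 = (0.657)^2 + (0.134)^2 = 0.431649 + 0.017956 = 0.449605.
  gamma(0) = 3 * (1 + 0.449605) = 3 * 1.449605 = 4.348815, which rounds to 4.3488.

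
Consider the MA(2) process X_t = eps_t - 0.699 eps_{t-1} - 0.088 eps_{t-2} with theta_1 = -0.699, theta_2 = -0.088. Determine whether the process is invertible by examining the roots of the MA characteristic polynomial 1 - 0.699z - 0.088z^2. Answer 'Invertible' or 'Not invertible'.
\text{Invertible}

The MA(q) characteristic polynomial is P(z) = 1 - 0.699z - 0.088z^2.
Invertibility requires all roots to lie outside the unit circle, i.e. |z| > 1 for every root.
Set 1 + (-0.699) z + (-0.088) z^2 = 0, i.e. a z^2 + b z + c = 0 with a = -0.088, b = -0.699, c = 1.
Discriminant D = b^2 - 4ac = (-0.699)^2 - 4*(-0.088)*1 = 0.488601 - (-0.352) = 0.840601.
D >= 0, so the roots are real: z = (-b +/- sqrt(D)) / (2a) = (0.699 +/- 0.916843) / (-0.176).
  z_1 = (0.699 + 0.916843) / (-0.176) = -9.1809,   |z_1| = 9.1809.
  z_2 = (0.699 - 0.916843) / (-0.176) = 1.2377,   |z_2| = 1.2377.
Moduli of all roots: 9.1809, 1.2377.
All moduli strictly greater than 1? Yes.
Verdict: Invertible.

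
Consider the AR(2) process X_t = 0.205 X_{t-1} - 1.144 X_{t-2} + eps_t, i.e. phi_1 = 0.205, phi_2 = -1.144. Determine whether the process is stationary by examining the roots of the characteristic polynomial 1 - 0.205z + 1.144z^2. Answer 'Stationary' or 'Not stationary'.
\text{Not stationary}

The AR(p) characteristic polynomial is P(z) = 1 - 0.205z + 1.144z^2.
Stationarity requires all roots to lie outside the unit circle, i.e. |z| > 1 for every root.
Set 1 + (-0.205) z + (1.144) z^2 = 0, i.e. a z^2 + b z + c = 0 with a = 1.144, b = -0.205, c = 1.
Discriminant D = b^2 - 4ac = (-0.205)^2 - 4*(1.144)*1 = 0.042025 - (4.576) = -4.533975.
D < 0, so the roots are the complex-conjugate pair z = (-b +/- i sqrt(-D)) / (2a) = 0.0896 +/- 0.9306i.
For a conjugate pair |z|^2 = z * conj(z) = (product of roots) = c/a = 1/(1.144) = 0.874126, so |z| = sqrt(0.874126) = 0.9349 for both roots.
Moduli of all roots: 0.9349, 0.9349.
All moduli strictly greater than 1? No.
Verdict: Not stationary.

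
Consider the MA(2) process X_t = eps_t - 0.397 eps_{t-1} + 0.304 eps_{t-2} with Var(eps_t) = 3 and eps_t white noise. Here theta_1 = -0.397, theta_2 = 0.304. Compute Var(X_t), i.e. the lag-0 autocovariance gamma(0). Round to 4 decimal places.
\gamma(0) = 3.7501

For an MA(q) process X_t = eps_t + sum_i theta_i eps_{t-i} with
Var(eps_t) = sigma^2, the variance is
  gamma(0) = sigma^2 * (1 + sum_i theta_i^2).
  sum_i theta_i^2 = (-0.397)^2 + (0.304)^2 = 0.157609 + 0.092416 = 0.250025.
  gamma(0) = 3 * (1 + 0.250025) = 3 * 1.250025 = 3.750075, which rounds to 3.7501.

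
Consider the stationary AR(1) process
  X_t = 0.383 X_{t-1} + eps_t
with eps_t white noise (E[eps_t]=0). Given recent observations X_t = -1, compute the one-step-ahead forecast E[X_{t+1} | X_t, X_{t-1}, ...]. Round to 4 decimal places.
E[X_{t+1} \mid \mathcal F_t] = -0.3830

For an AR(p) model X_t = c + sum_i phi_i X_{t-i} + eps_t, the
one-step-ahead conditional mean is
  E[X_{t+1} | X_t, ...] = c + sum_i phi_i X_{t+1-i}.
Substitute known values:
  E[X_{t+1} | ...] = (0.383) * (-1)
                   = -0.3830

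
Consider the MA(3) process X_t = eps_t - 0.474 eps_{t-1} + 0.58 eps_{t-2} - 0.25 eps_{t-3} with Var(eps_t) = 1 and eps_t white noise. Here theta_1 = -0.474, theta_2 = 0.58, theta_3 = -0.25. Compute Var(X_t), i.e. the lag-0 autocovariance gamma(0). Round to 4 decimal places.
\gamma(0) = 1.6236

For an MA(q) process X_t = eps_t + sum_i theta_i eps_{t-i} with
Var(eps_t) = sigma^2, the variance is
  gamma(0) = sigma^2 * (1 + sum_i theta_i^2).
  sum_i theta_i^2 = (-0.474)^2 + (0.58)^2 + (-0.25)^2 = 0.224676 + 0.3364 + 0.0625 = 0.623576.
  gamma(0) = 1 * (1 + 0.623576) = 1 * 1.623576 = 1.623576, which rounds to 1.6236.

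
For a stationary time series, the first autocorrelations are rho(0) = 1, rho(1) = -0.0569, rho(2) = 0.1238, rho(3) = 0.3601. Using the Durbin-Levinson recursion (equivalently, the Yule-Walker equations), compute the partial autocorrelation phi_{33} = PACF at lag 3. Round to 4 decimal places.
\phi_{33} = 0.3799

The PACF at lag k is phi_{kk}, the last component of the solution
to the Yule-Walker system G_k phi = r_k where
  (G_k)_{ij} = rho(|i - j|), (r_k)_i = rho(i), i,j = 1..k.
Equivalently, Durbin-Levinson gives phi_{kk} iteratively:
  phi_{11} = rho(1)
  phi_{kk} = [rho(k) - sum_{j=1..k-1} phi_{k-1,j} rho(k-j)]
            / [1 - sum_{j=1..k-1} phi_{k-1,j} rho(j)],
  phi_{k,j} = phi_{k-1,j} - phi_{kk} phi_{k-1,k-j},  j = 1..k-1.
Step k = 1:
  phi_11 = rho(1) = -0.0569.
Step k = 2:
  phi_22 = [rho(2) - phi_11 rho(1)] / [1 - phi_11 rho(1)] = [0.1238 - (-0.0569)(-0.0569)] / [1 - (-0.0569)(-0.0569)]
         = 0.12056239 / 0.99676239 = 0.120954.
  Update: phi_21 = phi_11 - phi_22 phi_11 = -0.0569 - (0.120954)(-0.0569) = -0.050018.
Step k = 3:
  phi_33 = [rho(3) - phi_21 rho(2) - phi_22 rho(1)] / [1 - phi_21 rho(1) - phi_22 rho(2)]
    numerator   = 0.3601 - (-0.050018)(0.1238) - (0.120954)(-0.0569) = 0.37317448
    denominator = 1 - (-0.050018)(-0.0569) - (0.120954)(0.1238) = 0.98217989
  phi_33 = 0.37317448 / 0.98217989 = 0.3799.
Therefore phi_{33} = 0.3799.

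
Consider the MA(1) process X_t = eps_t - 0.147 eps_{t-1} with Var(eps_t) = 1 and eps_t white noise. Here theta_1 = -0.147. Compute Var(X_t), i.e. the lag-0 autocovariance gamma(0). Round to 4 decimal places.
\gamma(0) = 1.0216

For an MA(q) process X_t = eps_t + sum_i theta_i eps_{t-i} with
Var(eps_t) = sigma^2, the variance is
  gamma(0) = sigma^2 * (1 + sum_i theta_i^2).
  sum_i theta_i^2 = (-0.147)^2 = 0.021609.
  gamma(0) = 1 * (1 + 0.021609) = 1 * 1.021609 = 1.021609, which rounds to 1.0216.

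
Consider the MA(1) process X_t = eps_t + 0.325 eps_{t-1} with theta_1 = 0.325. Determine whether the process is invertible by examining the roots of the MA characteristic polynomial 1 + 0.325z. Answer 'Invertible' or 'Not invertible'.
\text{Invertible}

The MA(q) characteristic polynomial is P(z) = 1 + 0.325z.
Invertibility requires all roots to lie outside the unit circle, i.e. |z| > 1 for every root.
This is linear in z: 1 + (0.325) z = 0  =>  z = -1/(0.325) = -3.076923,  |z| = 3.076923.
Moduli of all roots: 3.0769.
All moduli strictly greater than 1? Yes.
Verdict: Invertible.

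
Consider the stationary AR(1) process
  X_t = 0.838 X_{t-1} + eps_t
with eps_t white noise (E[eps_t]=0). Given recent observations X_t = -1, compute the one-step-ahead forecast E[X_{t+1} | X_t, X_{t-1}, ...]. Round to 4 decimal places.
E[X_{t+1} \mid \mathcal F_t] = -0.8380

For an AR(p) model X_t = c + sum_i phi_i X_{t-i} + eps_t, the
one-step-ahead conditional mean is
  E[X_{t+1} | X_t, ...] = c + sum_i phi_i X_{t+1-i}.
Substitute known values:
  E[X_{t+1} | ...] = (0.838) * (-1)
                   = -0.8380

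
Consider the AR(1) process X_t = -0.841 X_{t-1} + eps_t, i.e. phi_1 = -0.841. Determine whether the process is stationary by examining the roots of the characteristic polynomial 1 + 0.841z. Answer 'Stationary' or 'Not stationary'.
\text{Stationary}

The AR(p) characteristic polynomial is P(z) = 1 + 0.841z.
Stationarity requires all roots to lie outside the unit circle, i.e. |z| > 1 for every root.
This is linear in z: 1 + (0.841) z = 0  =>  z = -1/(0.841) = -1.189061,  |z| = 1.189061.
Moduli of all roots: 1.1891.
All moduli strictly greater than 1? Yes.
Verdict: Stationary.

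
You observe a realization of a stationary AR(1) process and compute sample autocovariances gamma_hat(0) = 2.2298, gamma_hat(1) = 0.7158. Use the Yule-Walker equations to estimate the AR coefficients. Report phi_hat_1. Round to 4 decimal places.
\hat\phi_{1} = 0.3210

The Yule-Walker equations for an AR(p) process read, in matrix form,
  Gamma_p phi = r_p,   with   (Gamma_p)_{ij} = gamma(|i - j|),
                       (r_p)_i = gamma(i),   i,j = 1..p.
Substitute the sample gammas (Toeplitz matrix and right-hand side of size 1):
  Gamma_p = [[2.2298]]
  r_p     = [0.7158]
With p = 1 this is the single equation gamma(0) phi_1 = gamma(1):
  phi_hat_1 = gamma(1) / gamma(0) = 0.7158 / 2.2298 = 0.3210.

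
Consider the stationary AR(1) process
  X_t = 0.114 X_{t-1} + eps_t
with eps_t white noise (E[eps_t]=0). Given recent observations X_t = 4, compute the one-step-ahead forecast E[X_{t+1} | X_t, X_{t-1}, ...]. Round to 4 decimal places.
E[X_{t+1} \mid \mathcal F_t] = 0.4560

For an AR(p) model X_t = c + sum_i phi_i X_{t-i} + eps_t, the
one-step-ahead conditional mean is
  E[X_{t+1} | X_t, ...] = c + sum_i phi_i X_{t+1-i}.
Substitute known values:
  E[X_{t+1} | ...] = (0.114) * (4)
                   = 0.4560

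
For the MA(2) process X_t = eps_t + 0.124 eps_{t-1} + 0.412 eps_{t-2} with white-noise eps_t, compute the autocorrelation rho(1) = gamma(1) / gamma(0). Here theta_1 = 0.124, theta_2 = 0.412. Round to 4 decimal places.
\rho(1) = 0.1477

For an MA(q) process with theta_0 = 1, the autocovariance is
  gamma(k) = sigma^2 * sum_{i=0..q-k} theta_i * theta_{i+k},
and rho(k) = gamma(k) / gamma(0). Sigma^2 cancels.
  numerator   = (1)*(0.124) + (0.124)*(0.412) = 0.175088.
  denominator = (1)^2 + (0.124)^2 + (0.412)^2 = 1.18512.
  rho(1) = 0.175088 / 1.18512 = 0.1477.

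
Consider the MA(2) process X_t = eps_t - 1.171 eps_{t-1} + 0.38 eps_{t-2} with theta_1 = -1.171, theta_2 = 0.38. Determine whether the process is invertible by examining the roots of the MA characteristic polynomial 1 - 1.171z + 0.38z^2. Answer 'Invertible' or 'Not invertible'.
\text{Invertible}

The MA(q) characteristic polynomial is P(z) = 1 - 1.171z + 0.38z^2.
Invertibility requires all roots to lie outside the unit circle, i.e. |z| > 1 for every root.
Set 1 + (-1.171) z + (0.38) z^2 = 0, i.e. a z^2 + b z + c = 0 with a = 0.38, b = -1.171, c = 1.
Discriminant D = b^2 - 4ac = (-1.171)^2 - 4*(0.38)*1 = 1.371241 - (1.52) = -0.148759.
D < 0, so the roots are the complex-conjugate pair z = (-b +/- i sqrt(-D)) / (2a) = 1.5408 +/- 0.5075i.
For a conjugate pair |z|^2 = z * conj(z) = (product of roots) = c/a = 1/(0.38) = 2.631579, so |z| = sqrt(2.631579) = 1.6222 for both roots.
Moduli of all roots: 1.6222, 1.6222.
All moduli strictly greater than 1? Yes.
Verdict: Invertible.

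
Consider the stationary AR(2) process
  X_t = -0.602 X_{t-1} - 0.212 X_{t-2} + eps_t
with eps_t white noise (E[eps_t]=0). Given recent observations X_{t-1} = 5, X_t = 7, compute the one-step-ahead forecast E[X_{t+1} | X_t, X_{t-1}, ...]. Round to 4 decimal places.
E[X_{t+1} \mid \mathcal F_t] = -5.2740

For an AR(p) model X_t = c + sum_i phi_i X_{t-i} + eps_t, the
one-step-ahead conditional mean is
  E[X_{t+1} | X_t, ...] = c + sum_i phi_i X_{t+1-i}.
Substitute known values:
  E[X_{t+1} | ...] = (-0.602) * (7) + (-0.212) * (5)
                   = -5.2740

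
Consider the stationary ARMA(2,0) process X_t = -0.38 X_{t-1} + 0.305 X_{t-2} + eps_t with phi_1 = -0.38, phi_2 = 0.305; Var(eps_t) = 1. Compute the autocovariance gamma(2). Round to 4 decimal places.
\gamma(2) = 0.8065

Multiply the model equation by X_{t-k} and take expectations. With theta_0 = psi_0 = 1 and psi_j the MA(infinity) weights, this gives
  gamma(k) - sum_i phi_i gamma(k-i) = c_k,
  c_k = sigma^2 * sum_{j=k..q} theta_j psi_{j-k}   (c_k = 0 for k > q),
using gamma(-m) = gamma(m).
Pure AR (q = 0): c_0 = sigma^2 = 1, c_k = 0 for k >= 1.
Equations for k = 0, 1, 2 (AR order 2, c_2 = 0):
  (E0) gamma(0) = phi_1 gamma(1) + phi_2 gamma(2) + c_0
  (E1) gamma(1) = phi_1 gamma(0) + phi_2 gamma(1) + c_1
  (E2) gamma(2) = phi_1 gamma(1) + phi_2 gamma(0)
From (E1): gamma(1) = A gamma(0) + B with
  A = phi_1 / (1 - phi_2) = -0.38 / 0.695 = -0.546763,   B = c_1 / (1 - phi_2) = 0 / 0.695 = 0.
Insert (E2) into (E0): gamma(0) (1 - phi_2^2) = phi_1 (1 + phi_2) gamma(1) + c_0.
  phi_1 (1 + phi_2) = (-0.38)(1.305) = -0.4959,   1 - phi_2^2 = 0.906975.
Replace gamma(1) by A gamma(0) + B and collect gamma(0):
  gamma(0) [0.906975 - (-0.4959)(-0.546763)] = c_0 = 1
  gamma(0) * 0.635835 = 1
  gamma(0) = 1 / 0.635835 = 1.572734.
  gamma(1) = A gamma(0) = (-0.546763)(1.572734) = -0.859912.
  gamma(2) = phi_1 gamma(1) + phi_2 gamma(0) = (-0.38)(-0.859912) + (0.305)(1.572734) = 0.80645.
Therefore gamma(2) = 0.8065 (to 4 decimal places).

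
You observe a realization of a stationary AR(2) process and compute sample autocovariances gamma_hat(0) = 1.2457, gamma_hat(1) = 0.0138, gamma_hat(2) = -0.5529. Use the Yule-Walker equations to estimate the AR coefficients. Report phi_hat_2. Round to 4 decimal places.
\hat\phi_{2} = -0.4440

The Yule-Walker equations for an AR(p) process read, in matrix form,
  Gamma_p phi = r_p,   with   (Gamma_p)_{ij} = gamma(|i - j|),
                       (r_p)_i = gamma(i),   i,j = 1..p.
Substitute the sample gammas (Toeplitz matrix and right-hand side of size 2):
  Gamma_p = [[1.2457, 0.0138], [0.0138, 1.2457]]
  r_p     = [0.0138, -0.5529]
Written out:
  1.2457 phi_1 + 0.0138 phi_2 = 0.0138
  0.0138 phi_1 + 1.2457 phi_2 = -0.5529
Solve by Cramer's rule:
  det = gamma(0)^2 - gamma(1)^2 = (1.2457)^2 - (0.0138)^2 = 1.55176849 - 0.00019044 = 1.55157805
  phi_hat_1 = [gamma(1) gamma(0) - gamma(1) gamma(2)] / det = [(0.0138)(1.2457) - (0.0138)(-0.5529)] / 1.55157805 = 0.02482068 / 1.55157805 = 0.016
  phi_hat_2 = [gamma(0) gamma(2) - gamma(1)^2] / det = [(1.2457)(-0.5529) - (0.0138)^2] / 1.55157805 = -0.68893797 / 1.55157805 = -0.444
So phi_hat = [0.0160, -0.4440].
Therefore phi_hat_2 = -0.4440.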